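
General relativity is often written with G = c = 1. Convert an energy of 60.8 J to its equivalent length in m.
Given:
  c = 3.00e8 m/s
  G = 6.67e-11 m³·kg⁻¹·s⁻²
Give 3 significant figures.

5.01e-43 m

Energy → length via G/c⁴.
60.8 J × (G/c⁴) = 5.01e-43 m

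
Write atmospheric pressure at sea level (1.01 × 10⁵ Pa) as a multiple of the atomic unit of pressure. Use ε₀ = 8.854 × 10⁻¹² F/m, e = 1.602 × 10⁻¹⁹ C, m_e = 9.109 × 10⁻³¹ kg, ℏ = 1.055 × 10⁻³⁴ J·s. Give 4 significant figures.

atomic unit of pressure: P_au = E_h/a₀³ = m_e⁴e¹⁰/((4πε₀)⁵ℏ⁸) = 2.929 × 10¹³ Pa.
1.01 × 10⁵ / 2.929 × 10¹³ = 3.448 × 10⁻⁹

3.448 × 10⁻⁹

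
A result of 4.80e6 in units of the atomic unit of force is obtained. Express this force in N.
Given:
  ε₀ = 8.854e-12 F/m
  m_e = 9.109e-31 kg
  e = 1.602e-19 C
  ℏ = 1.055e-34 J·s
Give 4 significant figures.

One atomic unit of force: F_au = E_h/a₀ = m_e²e⁶/((4πε₀)³ℏ⁴) = 8.220e-8 N.
4.80e6 × 8.220e-8 N = 0.3945 N

0.3945 N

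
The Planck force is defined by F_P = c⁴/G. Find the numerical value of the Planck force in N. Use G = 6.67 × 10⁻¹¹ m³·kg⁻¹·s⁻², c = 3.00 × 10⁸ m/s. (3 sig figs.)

F_P = c⁴/G
  = 8.10 × 10³³ / 6.67 × 10⁻¹¹
  = 1.21 × 10⁴⁴ N

1.21 × 10⁴⁴ N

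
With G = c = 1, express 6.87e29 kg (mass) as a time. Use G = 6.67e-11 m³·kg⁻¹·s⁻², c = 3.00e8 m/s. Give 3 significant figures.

1.70e-6 s

Mass → time via G/c³.
6.87e29 kg × (G/c³) = 1.70e-6 s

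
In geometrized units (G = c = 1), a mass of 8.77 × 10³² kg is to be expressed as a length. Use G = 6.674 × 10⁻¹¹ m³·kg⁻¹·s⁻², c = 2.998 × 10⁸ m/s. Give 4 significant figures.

6.512 × 10⁵ m

In G = c = 1 units mass has dimensions of length; the conversion factor is G/c².
8.77 × 10³² kg × (G/c²) = 6.512 × 10⁵ m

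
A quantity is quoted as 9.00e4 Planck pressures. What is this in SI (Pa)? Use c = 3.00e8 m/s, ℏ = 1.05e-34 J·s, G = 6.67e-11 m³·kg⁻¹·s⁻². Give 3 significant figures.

4.21e118 Pa

One Planck pressure: p_P = c⁷/(ℏG²) = 4.68e113 Pa.
9.00e4 × 4.68e113 Pa = 4.21e118 Pa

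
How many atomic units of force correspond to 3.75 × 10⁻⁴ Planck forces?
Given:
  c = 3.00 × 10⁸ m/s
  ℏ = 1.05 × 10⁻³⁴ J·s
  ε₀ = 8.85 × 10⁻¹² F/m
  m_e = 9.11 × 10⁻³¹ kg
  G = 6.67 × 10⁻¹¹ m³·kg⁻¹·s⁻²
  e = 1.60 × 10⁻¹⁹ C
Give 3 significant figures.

Planck force: F_P = c⁴/G = 1.21 × 10⁴⁴ N
atomic unit of force: F_au = E_h/a₀ = m_e²e⁶/((4πε₀)³ℏ⁴) = 8.33 × 10⁻⁸ N
3.75 × 10⁻⁴ × 1.21 × 10⁴⁴ / 8.33 × 10⁻⁸ = 5.47 × 10⁴⁷

5.47 × 10⁴⁷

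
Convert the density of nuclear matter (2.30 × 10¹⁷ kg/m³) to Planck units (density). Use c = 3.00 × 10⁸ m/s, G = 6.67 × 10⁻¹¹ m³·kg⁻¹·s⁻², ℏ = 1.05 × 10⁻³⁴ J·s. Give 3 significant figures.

4.42 × 10⁻⁸⁰

Planck density: ρ_P = c⁵/(ℏG²) = 5.20 × 10⁹⁶ kg/m³.
2.30 × 10¹⁷ / 5.20 × 10⁹⁶ = 4.42 × 10⁻⁸⁰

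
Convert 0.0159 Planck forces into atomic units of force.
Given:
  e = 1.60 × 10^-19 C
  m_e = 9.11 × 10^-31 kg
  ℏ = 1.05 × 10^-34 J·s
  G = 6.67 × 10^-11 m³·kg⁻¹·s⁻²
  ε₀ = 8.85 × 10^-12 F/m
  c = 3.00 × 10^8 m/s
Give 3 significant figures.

2.32 × 10^49

Planck force: F_P = c⁴/G = 1.21 × 10^44 N
atomic unit of force: F_au = E_h/a₀ = m_e²e⁶/((4πε₀)³ℏ⁴) = 8.33 × 10^-8 N
0.0159 × 1.21 × 10^44 / 8.33 × 10^-8 = 2.32 × 10^49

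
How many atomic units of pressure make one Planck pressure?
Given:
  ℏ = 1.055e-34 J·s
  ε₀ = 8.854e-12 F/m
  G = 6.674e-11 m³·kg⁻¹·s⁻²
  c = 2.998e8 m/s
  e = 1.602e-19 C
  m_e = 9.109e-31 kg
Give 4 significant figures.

Planck pressure: p_P = c⁷/(ℏG²) = 4.632e113 Pa
atomic unit of pressure: P_au = E_h/a₀³ = m_e⁴e¹⁰/((4πε₀)⁵ℏ⁸) = 2.929e13 Pa
ratio = 4.632e113 / 2.929e13 = 1.581e100

1.581e100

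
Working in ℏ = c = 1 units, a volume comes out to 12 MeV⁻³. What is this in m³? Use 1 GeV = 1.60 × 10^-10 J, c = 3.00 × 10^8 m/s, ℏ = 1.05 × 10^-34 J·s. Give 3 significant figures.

Volume is [L]³ = [E]⁻³·(ℏc)³.
1 GeV⁻³ → (ℏc)³ × (1 GeV in J)⁻³ = 7.63 × 10^-48 m³.
Convert the energy scale: 12 MeV⁻³ = 1.20 × 10^10 GeV⁻³.
Result: 1.20 × 10^10 × 7.63 × 10^-48 = 9.16 × 10^-38 m³.

9.16 × 10^-38 m³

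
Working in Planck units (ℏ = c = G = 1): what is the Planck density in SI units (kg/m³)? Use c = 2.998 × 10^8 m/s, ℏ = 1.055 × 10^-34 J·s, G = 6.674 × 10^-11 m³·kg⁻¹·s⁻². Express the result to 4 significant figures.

From ℏ = c = G = 1 the density scale is ρ_P = c⁵/(ℏG²).
  = 2.422 × 10^42 / 4.699 × 10^-55
  = 5.154 × 10^96 kg/m³

5.154 × 10^96 kg/m³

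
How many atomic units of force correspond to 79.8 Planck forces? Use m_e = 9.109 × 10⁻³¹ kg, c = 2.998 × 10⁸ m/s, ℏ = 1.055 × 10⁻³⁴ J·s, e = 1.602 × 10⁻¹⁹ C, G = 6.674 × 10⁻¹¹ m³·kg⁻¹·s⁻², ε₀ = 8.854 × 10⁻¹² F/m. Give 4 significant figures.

Planck force: F_P = c⁴/G = 1.210 × 10⁴⁴ N
atomic unit of force: F_au = E_h/a₀ = m_e²e⁶/((4πε₀)³ℏ⁴) = 8.220 × 10⁻⁸ N
79.8 × 1.210 × 10⁴⁴ / 8.220 × 10⁻⁸ = 1.175 × 10⁵³

1.175 × 10⁵³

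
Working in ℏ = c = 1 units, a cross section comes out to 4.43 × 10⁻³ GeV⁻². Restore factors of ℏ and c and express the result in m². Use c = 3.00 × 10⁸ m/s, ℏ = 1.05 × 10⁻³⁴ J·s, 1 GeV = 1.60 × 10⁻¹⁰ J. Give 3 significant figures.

Area is [L]² = [E]⁻²·(ℏc)²; restore (ℏc)².
1 GeV⁻² → (ℏc)² × (1 GeV in J)⁻² = 3.88 × 10⁻³² m².
Result: 4.43 × 10⁻³ × 3.88 × 10⁻³² = 1.72 × 10⁻³⁴ m².

1.72 × 10⁻³⁴ m²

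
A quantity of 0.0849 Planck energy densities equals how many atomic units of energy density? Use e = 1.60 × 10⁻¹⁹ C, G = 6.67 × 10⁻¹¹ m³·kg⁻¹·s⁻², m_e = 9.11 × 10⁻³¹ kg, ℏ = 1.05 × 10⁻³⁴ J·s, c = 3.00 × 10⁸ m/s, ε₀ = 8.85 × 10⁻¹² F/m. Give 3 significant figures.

Planck energy density: u_P = c⁷/(ℏG²) = 4.68 × 10¹¹³ J/m³
atomic unit of energy density: u_au = E_h/a₀³ = m_e⁴e¹⁰/((4πε₀)⁵ℏ⁸) = 3.01 × 10¹³ J/m³
0.0849 × 4.68 × 10¹¹³ / 3.01 × 10¹³ = 1.32 × 10⁹⁹

1.32 × 10⁹⁹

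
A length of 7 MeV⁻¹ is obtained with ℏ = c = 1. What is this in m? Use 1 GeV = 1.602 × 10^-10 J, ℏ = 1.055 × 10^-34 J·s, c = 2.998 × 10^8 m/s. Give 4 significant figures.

1.382 × 10^-12 m

A length is [E]⁻¹ in ℏ=c=1; restore one factor of ℏc.
1 GeV⁻¹ → ℏc × (1 GeV in J)⁻¹ = 1.974 × 10^-16 m.
Convert the energy scale: 7 MeV⁻¹ = 7.00 × 10^3 GeV⁻¹.
Result: 7.00 × 10^3 × 1.974 × 10^-16 = 1.382 × 10^-12 m.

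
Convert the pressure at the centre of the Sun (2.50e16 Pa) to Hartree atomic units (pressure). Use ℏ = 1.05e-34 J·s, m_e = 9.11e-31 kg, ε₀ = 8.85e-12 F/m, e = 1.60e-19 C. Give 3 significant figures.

atomic unit of pressure: P_au = E_h/a₀³ = m_e⁴e¹⁰/((4πε₀)⁵ℏ⁸) = 3.01e13 Pa.
2.50e16 / 3.01e13 = 830

830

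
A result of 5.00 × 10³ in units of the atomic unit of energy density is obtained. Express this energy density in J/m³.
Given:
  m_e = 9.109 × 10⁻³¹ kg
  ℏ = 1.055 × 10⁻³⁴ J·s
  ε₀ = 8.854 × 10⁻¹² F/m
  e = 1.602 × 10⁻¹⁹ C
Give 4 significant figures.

1.465 × 10¹⁷ J/m³

One atomic unit of energy density: u_au = E_h/a₀³ = m_e⁴e¹⁰/((4πε₀)⁵ℏ⁸) = 2.929 × 10¹³ J/m³.
5.00 × 10³ × 2.929 × 10¹³ J/m³ = 1.465 × 10¹⁷ J/m³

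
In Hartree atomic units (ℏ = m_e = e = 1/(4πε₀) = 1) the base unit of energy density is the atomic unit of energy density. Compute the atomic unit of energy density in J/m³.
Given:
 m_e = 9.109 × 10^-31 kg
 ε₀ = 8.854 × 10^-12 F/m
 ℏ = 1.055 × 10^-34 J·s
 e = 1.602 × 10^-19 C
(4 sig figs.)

u_au = E_h/a₀³ = m_e⁴e¹⁰/((4πε₀)⁵ℏ⁸)
E_h = 4.354 × 10^-18 J
a₀ = 5.297 × 10^-11 m
E_h/a₀³ = 2.929 × 10^13 J/m³

2.929 × 10^13 J/m³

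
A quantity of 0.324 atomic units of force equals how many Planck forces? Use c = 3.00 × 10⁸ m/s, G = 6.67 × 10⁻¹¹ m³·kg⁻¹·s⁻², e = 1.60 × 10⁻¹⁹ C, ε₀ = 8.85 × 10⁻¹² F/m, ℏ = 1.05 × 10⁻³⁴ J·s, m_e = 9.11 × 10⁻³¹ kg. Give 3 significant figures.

2.22 × 10⁻⁵²

atomic unit of force: F_au = E_h/a₀ = m_e²e⁶/((4πε₀)³ℏ⁴) = 8.33 × 10⁻⁸ N
Planck force: F_P = c⁴/G = 1.21 × 10⁴⁴ N
0.324 × 8.33 × 10⁻⁸ / 1.21 × 10⁴⁴ = 2.22 × 10⁻⁵²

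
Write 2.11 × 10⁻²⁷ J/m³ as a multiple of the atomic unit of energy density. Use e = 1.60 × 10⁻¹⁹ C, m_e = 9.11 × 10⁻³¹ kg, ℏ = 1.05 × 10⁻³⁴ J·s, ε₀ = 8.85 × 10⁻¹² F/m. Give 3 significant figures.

7.00 × 10⁻⁴¹

atomic unit of energy density: u_au = E_h/a₀³ = m_e⁴e¹⁰/((4πε₀)⁵ℏ⁸) = 3.01 × 10¹³ J/m³.
2.11 × 10⁻²⁷ / 3.01 × 10¹³ = 7.00 × 10⁻⁴¹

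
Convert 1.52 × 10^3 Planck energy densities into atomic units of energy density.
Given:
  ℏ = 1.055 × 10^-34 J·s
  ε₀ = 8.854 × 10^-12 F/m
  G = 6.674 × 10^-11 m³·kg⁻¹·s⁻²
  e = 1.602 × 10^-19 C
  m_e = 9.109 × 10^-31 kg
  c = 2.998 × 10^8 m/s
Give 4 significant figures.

Planck energy density: u_P = c⁷/(ℏG²) = 4.632 × 10^113 J/m³
atomic unit of energy density: u_au = E_h/a₀³ = m_e⁴e¹⁰/((4πε₀)⁵ℏ⁸) = 2.929 × 10^13 J/m³
1.52 × 10^3 × 4.632 × 10^113 / 2.929 × 10^13 = 2.404 × 10^103

2.404 × 10^103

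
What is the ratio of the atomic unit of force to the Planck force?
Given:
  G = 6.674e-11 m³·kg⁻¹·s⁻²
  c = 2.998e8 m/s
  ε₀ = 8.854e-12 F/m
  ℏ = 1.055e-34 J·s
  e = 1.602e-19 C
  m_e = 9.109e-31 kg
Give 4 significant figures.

6.791e-52

atomic unit of force: F_au = E_h/a₀ = m_e²e⁶/((4πε₀)³ℏ⁴) = 8.220e-8 N
Planck force: F_P = c⁴/G = 1.210e44 N
ratio = 8.220e-8 / 1.210e44 = 6.791e-52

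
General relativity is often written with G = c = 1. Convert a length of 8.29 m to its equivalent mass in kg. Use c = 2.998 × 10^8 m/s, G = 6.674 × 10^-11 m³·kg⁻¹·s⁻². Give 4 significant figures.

Length → mass via c²/G.
8.29 m × (c²/G) = 1.116 × 10^28 kg

1.116 × 10^28 kg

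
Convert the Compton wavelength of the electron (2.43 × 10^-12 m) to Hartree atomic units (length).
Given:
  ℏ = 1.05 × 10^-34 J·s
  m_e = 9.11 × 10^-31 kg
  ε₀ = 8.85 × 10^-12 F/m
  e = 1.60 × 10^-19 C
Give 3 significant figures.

Bohr radius: a₀ = 4πε₀ℏ²/(m_e e²) = 5.26 × 10^-11 m.
2.43 × 10^-12 / 5.26 × 10^-11 = 0.0462

0.0462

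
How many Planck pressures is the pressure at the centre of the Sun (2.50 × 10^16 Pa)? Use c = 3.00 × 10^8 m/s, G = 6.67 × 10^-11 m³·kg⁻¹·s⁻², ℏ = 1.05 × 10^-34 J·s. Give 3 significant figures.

Planck pressure: p_P = c⁷/(ℏG²) = 4.68 × 10^113 Pa.
2.50 × 10^16 / 4.68 × 10^113 = 5.34 × 10^-98

5.34 × 10^-98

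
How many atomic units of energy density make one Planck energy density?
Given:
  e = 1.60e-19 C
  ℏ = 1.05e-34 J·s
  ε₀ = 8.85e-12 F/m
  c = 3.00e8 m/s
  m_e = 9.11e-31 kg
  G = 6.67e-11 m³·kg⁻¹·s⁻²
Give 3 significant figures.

1.55e100

Planck energy density: u_P = c⁷/(ℏG²) = 4.68e113 J/m³
atomic unit of energy density: u_au = E_h/a₀³ = m_e⁴e¹⁰/((4πε₀)⁵ℏ⁸) = 3.01e13 J/m³
ratio = 4.68e113 / 3.01e13 = 1.55e100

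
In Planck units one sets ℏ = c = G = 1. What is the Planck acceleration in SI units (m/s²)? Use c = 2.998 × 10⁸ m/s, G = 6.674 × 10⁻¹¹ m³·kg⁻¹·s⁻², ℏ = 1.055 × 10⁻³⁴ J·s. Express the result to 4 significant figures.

5.560 × 10⁵¹ m/s²

a_P = √(c⁷/(ℏG))
  = √(3.092 × 10¹⁰³)
  = 5.560 × 10⁵¹ m/s²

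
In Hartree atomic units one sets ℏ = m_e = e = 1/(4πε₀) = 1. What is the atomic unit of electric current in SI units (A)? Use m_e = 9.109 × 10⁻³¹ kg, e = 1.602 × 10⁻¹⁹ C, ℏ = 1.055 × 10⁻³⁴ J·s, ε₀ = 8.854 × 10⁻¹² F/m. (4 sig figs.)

6.612 × 10⁻³ A

I_au = e E_h/ℏ = m_e e⁵/((4πε₀)²ℏ³)
E_h = 4.354 × 10⁻¹⁸ J
e·E_h/ℏ = 6.612 × 10⁻³ A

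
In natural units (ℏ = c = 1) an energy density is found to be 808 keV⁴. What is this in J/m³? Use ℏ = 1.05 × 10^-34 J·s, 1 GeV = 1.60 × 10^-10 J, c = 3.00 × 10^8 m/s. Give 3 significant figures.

1.69 × 10^16 J/m³

[E]/[L]³ = [E]⁴/(ℏc)³; restore (ℏc)⁻³.
1 GeV⁴ → 1/(ℏc)³ × (1 GeV in J)⁴ = 2.10 × 10^37 J/m³.
Convert the energy scale: 808 keV⁴ = 8.08 × 10^-22 GeV⁴.
Result: 8.08 × 10^-22 × 2.10 × 10^37 = 1.69 × 10^16 J/m³.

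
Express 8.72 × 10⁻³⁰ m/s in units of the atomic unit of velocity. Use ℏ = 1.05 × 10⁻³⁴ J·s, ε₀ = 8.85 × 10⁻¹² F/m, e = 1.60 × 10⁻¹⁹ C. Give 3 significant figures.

3.98 × 10⁻³⁶

atomic unit of velocity: v_au = e²/(4πε₀ℏ) = 2.19 × 10⁶ m/s.
8.72 × 10⁻³⁰ / 2.19 × 10⁶ = 3.98 × 10⁻³⁶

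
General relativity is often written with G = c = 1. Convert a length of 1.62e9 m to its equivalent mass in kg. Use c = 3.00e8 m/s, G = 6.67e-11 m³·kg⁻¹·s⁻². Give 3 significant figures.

Length → mass via c²/G.
1.62e9 m × (c²/G) = 2.19e36 kg

2.19e36 kg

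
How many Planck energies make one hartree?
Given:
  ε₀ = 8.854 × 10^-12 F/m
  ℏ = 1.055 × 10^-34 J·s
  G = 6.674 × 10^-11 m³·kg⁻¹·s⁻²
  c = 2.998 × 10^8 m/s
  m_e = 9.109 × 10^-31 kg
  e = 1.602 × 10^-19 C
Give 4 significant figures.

2.225 × 10^-27

hartree: E_h = m_e e⁴/(4πε₀ℏ)² = 4.354 × 10^-18 J
Planck energy: E_P = √(ℏc⁵/G) = 1.957 × 10^9 J
ratio = 4.354 × 10^-18 / 1.957 × 10^9 = 2.225 × 10^-27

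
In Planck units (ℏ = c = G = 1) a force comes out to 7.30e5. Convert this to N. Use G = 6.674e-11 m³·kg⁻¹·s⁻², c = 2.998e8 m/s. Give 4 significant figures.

8.836e49 N

One Planck force: F_P = c⁴/G = 1.210e44 N.
7.30e5 × 1.210e44 N = 8.836e49 N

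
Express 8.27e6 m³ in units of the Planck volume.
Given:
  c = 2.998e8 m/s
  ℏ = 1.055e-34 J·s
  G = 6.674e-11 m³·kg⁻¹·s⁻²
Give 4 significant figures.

Planck volume: V_P = (ℏG/c³)^(3/2) = 4.224e-105 m³.
8.27e6 / 4.224e-105 = 1.958e111

1.958e111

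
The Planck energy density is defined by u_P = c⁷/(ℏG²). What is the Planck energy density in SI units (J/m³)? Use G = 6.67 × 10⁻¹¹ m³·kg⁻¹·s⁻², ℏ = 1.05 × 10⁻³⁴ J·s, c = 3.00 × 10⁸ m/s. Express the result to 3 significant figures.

u_P = c⁷/(ℏG²)
  = 2.19 × 10⁵⁹ / 4.67 × 10⁻⁵⁵
  = 4.68 × 10¹¹³ J/m³

4.68 × 10¹¹³ J/m³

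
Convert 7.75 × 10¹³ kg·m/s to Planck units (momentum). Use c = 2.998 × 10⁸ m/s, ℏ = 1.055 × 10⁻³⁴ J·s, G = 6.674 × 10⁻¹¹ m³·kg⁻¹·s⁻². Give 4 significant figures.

Planck momentum: p_P = √(ℏc³/G) = 6.527 kg·m/s.
7.75 × 10¹³ / 6.527 = 1.187 × 10¹³

1.187 × 10¹³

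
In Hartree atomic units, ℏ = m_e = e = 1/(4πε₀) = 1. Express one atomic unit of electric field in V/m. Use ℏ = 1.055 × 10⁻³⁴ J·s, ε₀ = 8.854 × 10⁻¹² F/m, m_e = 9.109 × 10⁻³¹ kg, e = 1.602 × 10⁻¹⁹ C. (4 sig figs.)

5.131 × 10¹¹ V/m

Dimensional analysis gives E_au = E_h/(e a₀) = m_e²e⁵/((4πε₀)³ℏ⁴).
E_h = 4.354 × 10⁻¹⁸ J
a₀ = 5.297 × 10⁻¹¹ m
E_h/(e·a₀) = 5.131 × 10¹¹ V/m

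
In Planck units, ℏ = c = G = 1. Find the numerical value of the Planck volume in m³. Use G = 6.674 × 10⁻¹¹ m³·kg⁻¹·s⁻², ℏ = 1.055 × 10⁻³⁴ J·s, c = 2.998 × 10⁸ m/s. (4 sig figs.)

4.224 × 10⁻¹⁰⁵ m³

From ℏ = c = G = 1 the volume scale is V_P = (ℏG/c³)^(3/2).
  = √(1.784 × 10⁻²⁰⁹)
  = 4.224 × 10⁻¹⁰⁵ m³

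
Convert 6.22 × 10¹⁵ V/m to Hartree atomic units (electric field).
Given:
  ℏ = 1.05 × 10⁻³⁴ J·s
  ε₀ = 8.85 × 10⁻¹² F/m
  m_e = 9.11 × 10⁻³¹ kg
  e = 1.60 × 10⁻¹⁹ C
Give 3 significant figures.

1.20 × 10⁴

atomic unit of electric field: E_au = E_h/(e a₀) = m_e²e⁵/((4πε₀)³ℏ⁴) = 5.20 × 10¹¹ V/m.
6.22 × 10¹⁵ / 5.20 × 10¹¹ = 1.20 × 10⁴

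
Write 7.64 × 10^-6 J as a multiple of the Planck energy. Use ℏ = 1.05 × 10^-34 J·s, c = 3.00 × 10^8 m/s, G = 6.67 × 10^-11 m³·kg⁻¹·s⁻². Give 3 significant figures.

Planck energy: E_P = √(ℏc⁵/G) = 1.96 × 10^9 J.
7.64 × 10^-6 / 1.96 × 10^9 = 3.91 × 10^-15

3.91 × 10^-15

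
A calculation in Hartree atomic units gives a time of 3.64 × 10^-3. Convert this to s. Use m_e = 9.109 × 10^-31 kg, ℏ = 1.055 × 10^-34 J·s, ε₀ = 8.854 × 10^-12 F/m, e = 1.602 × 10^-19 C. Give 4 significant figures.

8.819 × 10^-20 s

One atomic unit of time: τ_au = (4πε₀)²ℏ³/(m_e e⁴) = 2.423 × 10^-17 s.
3.64 × 10^-3 × 2.423 × 10^-17 s = 8.819 × 10^-20 s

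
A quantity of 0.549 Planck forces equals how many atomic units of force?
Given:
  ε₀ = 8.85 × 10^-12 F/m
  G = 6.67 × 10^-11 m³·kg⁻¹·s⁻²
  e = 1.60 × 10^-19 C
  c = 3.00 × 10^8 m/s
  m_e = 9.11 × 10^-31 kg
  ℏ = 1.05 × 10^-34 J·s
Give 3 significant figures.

8.01 × 10^50

Planck force: F_P = c⁴/G = 1.21 × 10^44 N
atomic unit of force: F_au = E_h/a₀ = m_e²e⁶/((4πε₀)³ℏ⁴) = 8.33 × 10^-8 N
0.549 × 1.21 × 10^44 / 8.33 × 10^-8 = 8.01 × 10^50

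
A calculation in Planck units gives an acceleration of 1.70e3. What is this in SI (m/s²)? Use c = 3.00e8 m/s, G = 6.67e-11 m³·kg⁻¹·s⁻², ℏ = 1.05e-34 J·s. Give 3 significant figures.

One Planck acceleration: a_P = √(c⁷/(ℏG)) = 5.59e51 m/s².
1.70e3 × 5.59e51 m/s² = 9.50e54 m/s²

9.50e54 m/s²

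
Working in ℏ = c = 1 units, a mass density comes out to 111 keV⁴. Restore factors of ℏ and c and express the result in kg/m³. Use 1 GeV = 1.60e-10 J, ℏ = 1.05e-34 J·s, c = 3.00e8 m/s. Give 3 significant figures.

Mass density is [E]/(c²[L]³) = [E]⁴/(ℏ³c⁵).
1 GeV⁴ → 1/(ℏ³c⁵) × (1 GeV in J)⁴ = 2.33e20 kg/m³.
Convert the energy scale: 111 keV⁴ = 1.11e-22 GeV⁴.
Result: 1.11e-22 × 2.33e20 = 0.0259 kg/m³.

0.0259 kg/m³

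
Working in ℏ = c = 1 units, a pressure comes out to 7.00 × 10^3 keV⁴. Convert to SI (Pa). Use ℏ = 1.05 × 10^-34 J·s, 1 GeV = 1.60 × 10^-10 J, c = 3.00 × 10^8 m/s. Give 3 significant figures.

Pressure is [E]/[L]³ = [E]⁴/(ℏc)³.
1 GeV⁴ → 1/(ℏc)³ × (1 GeV in J)⁴ = 2.10 × 10^37 Pa.
Convert the energy scale: 7.00 × 10^3 keV⁴ = 7.00 × 10^-21 GeV⁴.
Result: 7.00 × 10^-21 × 2.10 × 10^37 = 1.47 × 10^17 Pa.

1.47 × 10^17 Pa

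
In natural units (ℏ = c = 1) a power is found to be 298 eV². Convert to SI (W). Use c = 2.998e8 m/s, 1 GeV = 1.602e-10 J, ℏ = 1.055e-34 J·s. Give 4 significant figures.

0.07249 W

Power is [E]/[T] = [E]²/ℏ.
1 GeV² → 1/ℏ × (1 GeV in J)² = 2.433e14 W.
Convert the energy scale: 298 eV² = 2.98e-16 GeV².
Result: 2.98e-16 × 2.433e14 = 0.07249 W.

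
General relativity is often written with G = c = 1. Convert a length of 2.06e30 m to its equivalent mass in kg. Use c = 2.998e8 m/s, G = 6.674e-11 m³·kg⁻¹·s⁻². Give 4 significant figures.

Length → mass via c²/G.
2.06e30 m × (c²/G) = 2.774e57 kg

2.774e57 kg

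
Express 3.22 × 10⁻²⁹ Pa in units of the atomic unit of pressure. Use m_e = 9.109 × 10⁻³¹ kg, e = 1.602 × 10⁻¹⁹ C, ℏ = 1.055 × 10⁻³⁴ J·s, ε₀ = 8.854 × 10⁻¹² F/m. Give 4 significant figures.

atomic unit of pressure: P_au = E_h/a₀³ = m_e⁴e¹⁰/((4πε₀)⁵ℏ⁸) = 2.929 × 10¹³ Pa.
3.22 × 10⁻²⁹ / 2.929 × 10¹³ = 1.099 × 10⁻⁴²

1.099 × 10⁻⁴²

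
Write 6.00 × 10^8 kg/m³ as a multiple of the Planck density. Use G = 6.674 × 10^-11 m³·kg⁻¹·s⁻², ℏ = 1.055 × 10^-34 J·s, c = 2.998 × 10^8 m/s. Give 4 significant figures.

1.164 × 10^-88

Planck density: ρ_P = c⁵/(ℏG²) = 5.154 × 10^96 kg/m³.
6.00 × 10^8 / 5.154 × 10^96 = 1.164 × 10^-88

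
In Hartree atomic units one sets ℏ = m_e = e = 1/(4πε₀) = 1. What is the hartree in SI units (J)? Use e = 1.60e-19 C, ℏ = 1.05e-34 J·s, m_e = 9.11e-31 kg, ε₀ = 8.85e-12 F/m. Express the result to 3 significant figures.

4.38e-18 J

E_h = m_e e⁴/(4πε₀ℏ)²
  = 5.97e-106 / 1.36e-88
  = 4.38e-18 J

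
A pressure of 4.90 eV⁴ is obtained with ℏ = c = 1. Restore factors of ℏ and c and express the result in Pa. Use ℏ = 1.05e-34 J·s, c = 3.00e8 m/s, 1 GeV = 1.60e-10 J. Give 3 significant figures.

103 Pa

Pressure is [E]/[L]³ = [E]⁴/(ℏc)³.
1 GeV⁴ → 1/(ℏc)³ × (1 GeV in J)⁴ = 2.10e37 Pa.
Convert the energy scale: 4.90 eV⁴ = 4.90e-36 GeV⁴.
Result: 4.90e-36 × 2.10e37 = 103 Pa.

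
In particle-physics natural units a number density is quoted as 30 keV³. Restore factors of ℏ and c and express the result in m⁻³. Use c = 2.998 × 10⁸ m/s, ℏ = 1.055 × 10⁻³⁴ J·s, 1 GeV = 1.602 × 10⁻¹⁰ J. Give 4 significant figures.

Number density is [L]⁻³ = [E]³/(ℏc)³.
1 GeV³ → 1/(ℏc)³ × (1 GeV in J)³ = 1.299 × 10⁴⁷ m⁻³.
Convert the energy scale: 30 keV³ = 3.00 × 10⁻¹⁷ GeV³.
Result: 3.00 × 10⁻¹⁷ × 1.299 × 10⁴⁷ = 3.898 × 10³⁰ m⁻³.

3.898 × 10³⁰ m⁻³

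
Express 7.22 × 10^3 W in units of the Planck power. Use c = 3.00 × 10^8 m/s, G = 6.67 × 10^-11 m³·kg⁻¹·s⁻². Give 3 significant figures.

Planck power: P_P = c⁵/G = 3.64 × 10^52 W.
7.22 × 10^3 / 3.64 × 10^52 = 1.98 × 10^-49

1.98 × 10^-49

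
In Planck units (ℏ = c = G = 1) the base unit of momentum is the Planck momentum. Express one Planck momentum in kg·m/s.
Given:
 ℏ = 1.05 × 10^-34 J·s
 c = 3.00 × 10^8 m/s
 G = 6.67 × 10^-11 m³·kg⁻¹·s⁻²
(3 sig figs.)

p_P = √(ℏc³/G)
  = √(42.5)
  = 6.52 kg·m/s

6.52 kg·m/s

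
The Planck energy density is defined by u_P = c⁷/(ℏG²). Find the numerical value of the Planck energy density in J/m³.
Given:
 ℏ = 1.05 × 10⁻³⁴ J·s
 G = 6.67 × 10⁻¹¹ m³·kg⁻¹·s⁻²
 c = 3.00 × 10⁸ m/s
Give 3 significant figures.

4.68 × 10¹¹³ J/m³

u_P = c⁷/(ℏG²)
  = 2.19 × 10⁵⁹ / 4.67 × 10⁻⁵⁵
  = 4.68 × 10¹¹³ J/m³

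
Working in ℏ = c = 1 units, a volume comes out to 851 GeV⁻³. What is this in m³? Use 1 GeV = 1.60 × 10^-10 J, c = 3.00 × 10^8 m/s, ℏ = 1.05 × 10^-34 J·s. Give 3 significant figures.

Volume is [L]³ = [E]⁻³·(ℏc)³.
1 GeV⁻³ → (ℏc)³ × (1 GeV in J)⁻³ = 7.63 × 10^-48 m³.
Result: 851 × 7.63 × 10^-48 = 6.49 × 10^-45 m³.

6.49 × 10^-45 m³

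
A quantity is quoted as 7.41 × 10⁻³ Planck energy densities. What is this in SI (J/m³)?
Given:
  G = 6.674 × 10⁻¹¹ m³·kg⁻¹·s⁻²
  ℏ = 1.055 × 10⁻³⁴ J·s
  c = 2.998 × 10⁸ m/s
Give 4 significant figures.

One Planck energy density: u_P = c⁷/(ℏG²) = 4.632 × 10¹¹³ J/m³.
7.41 × 10⁻³ × 4.632 × 10¹¹³ J/m³ = 3.433 × 10¹¹¹ J/m³

3.433 × 10¹¹¹ J/m³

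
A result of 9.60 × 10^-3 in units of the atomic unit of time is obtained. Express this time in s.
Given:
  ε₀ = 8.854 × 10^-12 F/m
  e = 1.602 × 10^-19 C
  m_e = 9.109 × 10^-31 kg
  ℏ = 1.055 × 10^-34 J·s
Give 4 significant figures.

2.326 × 10^-19 s

One atomic unit of time: τ_au = (4πε₀)²ℏ³/(m_e e⁴) = 2.423 × 10^-17 s.
9.60 × 10^-3 × 2.423 × 10^-17 s = 2.326 × 10^-19 s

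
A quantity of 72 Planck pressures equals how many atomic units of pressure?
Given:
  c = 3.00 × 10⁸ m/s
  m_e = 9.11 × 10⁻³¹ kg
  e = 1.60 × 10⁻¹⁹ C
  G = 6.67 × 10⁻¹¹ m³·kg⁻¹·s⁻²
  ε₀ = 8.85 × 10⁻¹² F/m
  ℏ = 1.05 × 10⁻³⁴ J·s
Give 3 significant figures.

1.12 × 10¹⁰²

Planck pressure: p_P = c⁷/(ℏG²) = 4.68 × 10¹¹³ Pa
atomic unit of pressure: P_au = E_h/a₀³ = m_e⁴e¹⁰/((4πε₀)⁵ℏ⁸) = 3.01 × 10¹³ Pa
72 × 4.68 × 10¹¹³ / 3.01 × 10¹³ = 1.12 × 10¹⁰²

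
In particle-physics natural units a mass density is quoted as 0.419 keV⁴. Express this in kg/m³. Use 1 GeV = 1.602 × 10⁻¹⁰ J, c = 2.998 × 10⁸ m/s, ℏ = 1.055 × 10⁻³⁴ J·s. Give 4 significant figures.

Mass density is [E]/(c²[L]³) = [E]⁴/(ℏ³c⁵).
1 GeV⁴ → 1/(ℏ³c⁵) × (1 GeV in J)⁴ = 2.316 × 10²⁰ kg/m³.
Convert the energy scale: 0.419 keV⁴ = 4.19 × 10⁻²⁵ GeV⁴.
Result: 4.19 × 10⁻²⁵ × 2.316 × 10²⁰ = 9.704 × 10⁻⁵ kg/m³.

9.704 × 10⁻⁵ kg/m³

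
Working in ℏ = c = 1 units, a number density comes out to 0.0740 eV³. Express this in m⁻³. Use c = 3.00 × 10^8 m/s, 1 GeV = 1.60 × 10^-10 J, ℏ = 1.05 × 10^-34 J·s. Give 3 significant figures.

Number density is [L]⁻³ = [E]³/(ℏc)³.
1 GeV³ → 1/(ℏc)³ × (1 GeV in J)³ = 1.31 × 10^47 m⁻³.
Convert the energy scale: 0.0740 eV³ = 7.40 × 10^-29 GeV³.
Result: 7.40 × 10^-29 × 1.31 × 10^47 = 9.70 × 10^18 m⁻³.

9.70 × 10^18 m⁻³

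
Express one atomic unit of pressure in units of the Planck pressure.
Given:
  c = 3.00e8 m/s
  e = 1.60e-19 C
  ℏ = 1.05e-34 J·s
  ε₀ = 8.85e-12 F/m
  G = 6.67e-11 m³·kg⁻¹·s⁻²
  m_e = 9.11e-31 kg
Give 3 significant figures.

atomic unit of pressure: P_au = E_h/a₀³ = m_e⁴e¹⁰/((4πε₀)⁵ℏ⁸) = 3.01e13 Pa
Planck pressure: p_P = c⁷/(ℏG²) = 4.68e113 Pa
ratio = 3.01e13 / 4.68e113 = 6.44e-101

6.44e-101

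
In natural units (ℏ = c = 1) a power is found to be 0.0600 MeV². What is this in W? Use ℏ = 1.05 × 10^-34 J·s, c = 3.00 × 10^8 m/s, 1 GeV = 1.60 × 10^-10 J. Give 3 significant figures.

1.46 × 10^7 W

Power is [E]/[T] = [E]²/ℏ.
1 GeV² → 1/ℏ × (1 GeV in J)² = 2.44 × 10^14 W.
Convert the energy scale: 0.0600 MeV² = 6.00 × 10^-8 GeV².
Result: 6.00 × 10^-8 × 2.44 × 10^14 = 1.46 × 10^7 W.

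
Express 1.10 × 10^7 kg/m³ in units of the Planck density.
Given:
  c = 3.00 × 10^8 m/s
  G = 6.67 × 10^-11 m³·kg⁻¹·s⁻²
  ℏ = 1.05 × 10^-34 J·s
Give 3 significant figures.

Planck density: ρ_P = c⁵/(ℏG²) = 5.20 × 10^96 kg/m³.
1.10 × 10^7 / 5.20 × 10^96 = 2.11 × 10^-90

2.11 × 10^-90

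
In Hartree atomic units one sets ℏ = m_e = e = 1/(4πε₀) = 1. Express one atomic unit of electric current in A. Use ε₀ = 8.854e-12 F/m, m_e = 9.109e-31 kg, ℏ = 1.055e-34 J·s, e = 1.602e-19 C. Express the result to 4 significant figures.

6.612e-3 A

I_au = e E_h/ℏ = m_e e⁵/((4πε₀)²ℏ³)
E_h = 4.354e-18 J
e·E_h/ℏ = 6.612e-3 A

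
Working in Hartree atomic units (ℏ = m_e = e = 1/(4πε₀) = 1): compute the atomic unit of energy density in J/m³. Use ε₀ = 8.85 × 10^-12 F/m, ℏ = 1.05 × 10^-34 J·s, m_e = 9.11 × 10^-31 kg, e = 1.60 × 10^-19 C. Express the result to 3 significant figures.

From ℏ = m_e = e = 1/(4πε₀) = 1 the energy density scale is u_au = E_h/a₀³ = m_e⁴e¹⁰/((4πε₀)⁵ℏ⁸).
E_h = 4.38 × 10^-18 J
a₀ = 5.26 × 10^-11 m
E_h/a₀³ = 3.01 × 10^13 J/m³

3.01 × 10^13 J/m³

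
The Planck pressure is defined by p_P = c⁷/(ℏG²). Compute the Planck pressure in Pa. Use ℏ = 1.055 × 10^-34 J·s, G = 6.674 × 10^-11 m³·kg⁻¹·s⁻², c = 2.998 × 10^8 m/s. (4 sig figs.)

4.632 × 10^113 Pa

p_P = c⁷/(ℏG²)
  = 2.177 × 10^59 / 4.699 × 10^-55
  = 4.632 × 10^113 Pa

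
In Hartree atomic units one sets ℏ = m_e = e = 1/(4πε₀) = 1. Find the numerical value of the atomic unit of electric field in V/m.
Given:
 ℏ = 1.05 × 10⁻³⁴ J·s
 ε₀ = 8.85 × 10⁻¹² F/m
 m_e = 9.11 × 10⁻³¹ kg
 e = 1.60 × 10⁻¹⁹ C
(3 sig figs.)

5.20 × 10¹¹ V/m

E_au = E_h/(e a₀) = m_e²e⁵/((4πε₀)³ℏ⁴)
E_h = 4.38 × 10⁻¹⁸ J
a₀ = 5.26 × 10⁻¹¹ m
E_h/(e·a₀) = 5.20 × 10¹¹ V/m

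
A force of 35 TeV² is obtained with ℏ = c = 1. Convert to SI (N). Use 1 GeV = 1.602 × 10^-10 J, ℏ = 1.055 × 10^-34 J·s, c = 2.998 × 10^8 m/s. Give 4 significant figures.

2.840 × 10^13 N

Force is [E]/[L] = [E]²/(ℏc); restore (ℏc)⁻¹.
1 GeV² → 1/(ℏc) × (1 GeV in J)² = 8.114 × 10^5 N.
Convert the energy scale: 35 TeV² = 3.50 × 10^7 GeV².
Result: 3.50 × 10^7 × 8.114 × 10^5 = 2.840 × 10^13 N.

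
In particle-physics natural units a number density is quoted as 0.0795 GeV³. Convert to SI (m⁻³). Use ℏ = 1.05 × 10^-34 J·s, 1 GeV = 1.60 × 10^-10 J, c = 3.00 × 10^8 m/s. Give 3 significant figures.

Number density is [L]⁻³ = [E]³/(ℏc)³.
1 GeV³ → 1/(ℏc)³ × (1 GeV in J)³ = 1.31 × 10^47 m⁻³.
Result: 0.0795 × 1.31 × 10^47 = 1.04 × 10^46 m⁻³.

1.04 × 10^46 m⁻³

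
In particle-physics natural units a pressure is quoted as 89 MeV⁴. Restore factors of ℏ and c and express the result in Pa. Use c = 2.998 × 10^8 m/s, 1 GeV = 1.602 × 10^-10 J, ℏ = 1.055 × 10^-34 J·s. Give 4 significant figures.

Pressure is [E]/[L]³ = [E]⁴/(ℏc)³.
1 GeV⁴ → 1/(ℏc)³ × (1 GeV in J)⁴ = 2.082 × 10^37 Pa.
Convert the energy scale: 89 MeV⁴ = 8.90 × 10^-11 GeV⁴.
Result: 8.90 × 10^-11 × 2.082 × 10^37 = 1.853 × 10^27 Pa.

1.853 × 10^27 Pa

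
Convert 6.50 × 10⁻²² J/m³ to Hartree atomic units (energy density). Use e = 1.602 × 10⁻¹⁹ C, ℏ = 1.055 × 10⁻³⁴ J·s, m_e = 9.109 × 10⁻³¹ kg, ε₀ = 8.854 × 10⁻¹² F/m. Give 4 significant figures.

atomic unit of energy density: u_au = E_h/a₀³ = m_e⁴e¹⁰/((4πε₀)⁵ℏ⁸) = 2.929 × 10¹³ J/m³.
6.50 × 10⁻²² / 2.929 × 10¹³ = 2.219 × 10⁻³⁵

2.219 × 10⁻³⁵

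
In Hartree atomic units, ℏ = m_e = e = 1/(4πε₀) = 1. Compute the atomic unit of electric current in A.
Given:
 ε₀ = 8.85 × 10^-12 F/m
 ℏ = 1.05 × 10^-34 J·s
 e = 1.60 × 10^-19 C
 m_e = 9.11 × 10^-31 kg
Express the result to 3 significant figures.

6.67 × 10^-3 A

The unique combination of the constants set to 1 with dimensions of current is I_au = e E_h/ℏ = m_e e⁵/((4πε₀)²ℏ³).
E_h = 4.38 × 10^-18 J
e·E_h/ℏ = 6.67 × 10^-3 A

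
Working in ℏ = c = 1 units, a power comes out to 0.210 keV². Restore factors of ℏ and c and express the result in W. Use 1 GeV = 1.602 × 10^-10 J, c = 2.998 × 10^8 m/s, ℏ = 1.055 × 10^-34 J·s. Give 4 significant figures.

51.08 W

Power is [E]/[T] = [E]²/ℏ.
1 GeV² → 1/ℏ × (1 GeV in J)² = 2.433 × 10^14 W.
Convert the energy scale: 0.210 keV² = 2.10 × 10^-13 GeV².
Result: 2.10 × 10^-13 × 2.433 × 10^14 = 51.08 W.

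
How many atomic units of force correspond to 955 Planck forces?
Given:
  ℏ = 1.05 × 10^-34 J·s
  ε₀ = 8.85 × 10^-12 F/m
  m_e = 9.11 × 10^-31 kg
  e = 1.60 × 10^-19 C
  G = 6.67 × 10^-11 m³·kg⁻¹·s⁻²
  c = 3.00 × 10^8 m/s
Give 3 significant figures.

1.39 × 10^54

Planck force: F_P = c⁴/G = 1.21 × 10^44 N
atomic unit of force: F_au = E_h/a₀ = m_e²e⁶/((4πε₀)³ℏ⁴) = 8.33 × 10^-8 N
955 × 1.21 × 10^44 / 8.33 × 10^-8 = 1.39 × 10^54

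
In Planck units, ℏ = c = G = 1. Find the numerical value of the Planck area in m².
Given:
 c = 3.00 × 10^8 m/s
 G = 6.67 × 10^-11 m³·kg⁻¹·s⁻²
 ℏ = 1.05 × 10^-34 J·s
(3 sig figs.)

2.59 × 10^-70 m²

From ℏ = c = G = 1 the area scale is A_P = ℏG/c³.
  = 7.00 × 10^-45 / 2.70 × 10^25
  = 2.59 × 10^-70 m²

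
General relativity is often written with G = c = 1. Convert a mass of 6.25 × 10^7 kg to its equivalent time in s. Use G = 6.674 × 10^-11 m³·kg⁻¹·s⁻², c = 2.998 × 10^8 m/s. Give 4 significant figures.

Mass → time via G/c³.
6.25 × 10^7 kg × (G/c³) = 1.548 × 10^-28 s

1.548 × 10^-28 s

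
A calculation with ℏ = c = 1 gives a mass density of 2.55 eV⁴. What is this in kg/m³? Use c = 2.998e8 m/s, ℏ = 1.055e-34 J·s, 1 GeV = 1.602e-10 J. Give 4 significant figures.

5.906e-16 kg/m³

Mass density is [E]/(c²[L]³) = [E]⁴/(ℏ³c⁵).
1 GeV⁴ → 1/(ℏ³c⁵) × (1 GeV in J)⁴ = 2.316e20 kg/m³.
Convert the energy scale: 2.55 eV⁴ = 2.55e-36 GeV⁴.
Result: 2.55e-36 × 2.316e20 = 5.906e-16 kg/m³.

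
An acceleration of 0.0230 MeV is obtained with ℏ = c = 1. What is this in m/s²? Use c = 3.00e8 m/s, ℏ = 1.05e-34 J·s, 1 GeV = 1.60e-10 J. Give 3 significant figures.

Acceleration is [L]/[T]² = c·[E]/ℏ.
1 GeV → c/ℏ × (1 GeV in J) = 4.57e32 m/s².
Convert the energy scale: 0.0230 MeV = 2.30e-5 GeV.
Result: 2.30e-5 × 4.57e32 = 1.05e28 m/s².

1.05e28 m/s²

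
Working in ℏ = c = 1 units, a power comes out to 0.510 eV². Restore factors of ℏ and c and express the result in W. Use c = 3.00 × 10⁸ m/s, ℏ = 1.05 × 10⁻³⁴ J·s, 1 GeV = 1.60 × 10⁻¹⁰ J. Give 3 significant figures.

Power is [E]/[T] = [E]²/ℏ.
1 GeV² → 1/ℏ × (1 GeV in J)² = 2.44 × 10¹⁴ W.
Convert the energy scale: 0.510 eV² = 5.10 × 10⁻¹⁹ GeV².
Result: 5.10 × 10⁻¹⁹ × 2.44 × 10¹⁴ = 1.24 × 10⁻⁴ W.

1.24 × 10⁻⁴ W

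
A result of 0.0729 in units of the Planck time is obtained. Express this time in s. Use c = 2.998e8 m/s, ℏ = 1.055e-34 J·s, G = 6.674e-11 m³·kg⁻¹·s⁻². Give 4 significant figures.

One Planck time: t_P = √(ℏG/c⁵) = 5.392e-44 s.
0.0729 × 5.392e-44 s = 3.931e-45 s

3.931e-45 s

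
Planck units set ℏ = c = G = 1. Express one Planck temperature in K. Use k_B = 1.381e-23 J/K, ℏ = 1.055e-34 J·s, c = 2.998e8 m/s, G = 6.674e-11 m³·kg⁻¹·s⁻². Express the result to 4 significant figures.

The unique combination of the constants set to 1 with dimensions of temperature is T_P = √(ℏc⁵/G) / k_B.
  = √(3.828e18) × 7.241e22
  = 1.417e32 K

1.417e32 K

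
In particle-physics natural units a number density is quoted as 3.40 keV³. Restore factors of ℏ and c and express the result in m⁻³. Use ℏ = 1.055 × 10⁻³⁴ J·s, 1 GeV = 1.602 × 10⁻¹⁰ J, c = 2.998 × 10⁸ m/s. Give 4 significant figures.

4.418 × 10²⁹ m⁻³

Number density is [L]⁻³ = [E]³/(ℏc)³.
1 GeV³ → 1/(ℏc)³ × (1 GeV in J)³ = 1.299 × 10⁴⁷ m⁻³.
Convert the energy scale: 3.40 keV³ = 3.40 × 10⁻¹⁸ GeV³.
Result: 3.40 × 10⁻¹⁸ × 1.299 × 10⁴⁷ = 4.418 × 10²⁹ m⁻³.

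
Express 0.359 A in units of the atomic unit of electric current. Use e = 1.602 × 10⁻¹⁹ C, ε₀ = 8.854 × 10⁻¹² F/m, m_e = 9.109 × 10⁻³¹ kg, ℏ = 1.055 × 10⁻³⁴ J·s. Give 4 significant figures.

atomic unit of electric current: I_au = e E_h/ℏ = m_e e⁵/((4πε₀)²ℏ³) = 6.612 × 10⁻³ A.
0.359 / 6.612 × 10⁻³ = 54.30

54.30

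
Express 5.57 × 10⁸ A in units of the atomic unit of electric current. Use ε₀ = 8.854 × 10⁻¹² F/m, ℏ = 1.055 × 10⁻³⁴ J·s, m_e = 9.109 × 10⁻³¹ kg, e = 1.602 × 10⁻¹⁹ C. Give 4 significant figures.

atomic unit of electric current: I_au = e E_h/ℏ = m_e e⁵/((4πε₀)²ℏ³) = 6.612 × 10⁻³ A.
5.57 × 10⁸ / 6.612 × 10⁻³ = 8.424 × 10¹⁰

8.424 × 10¹⁰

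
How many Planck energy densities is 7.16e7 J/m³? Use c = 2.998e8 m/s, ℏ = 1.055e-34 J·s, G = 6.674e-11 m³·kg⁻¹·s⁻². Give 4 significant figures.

1.546e-106

Planck energy density: u_P = c⁷/(ℏG²) = 4.632e113 J/m³.
7.16e7 / 4.632e113 = 1.546e-106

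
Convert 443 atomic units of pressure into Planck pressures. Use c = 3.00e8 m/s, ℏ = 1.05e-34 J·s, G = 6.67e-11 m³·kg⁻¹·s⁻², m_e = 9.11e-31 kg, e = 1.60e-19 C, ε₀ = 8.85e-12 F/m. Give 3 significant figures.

2.85e-98

atomic unit of pressure: P_au = E_h/a₀³ = m_e⁴e¹⁰/((4πε₀)⁵ℏ⁸) = 3.01e13 Pa
Planck pressure: p_P = c⁷/(ℏG²) = 4.68e113 Pa
443 × 3.01e13 / 4.68e113 = 2.85e-98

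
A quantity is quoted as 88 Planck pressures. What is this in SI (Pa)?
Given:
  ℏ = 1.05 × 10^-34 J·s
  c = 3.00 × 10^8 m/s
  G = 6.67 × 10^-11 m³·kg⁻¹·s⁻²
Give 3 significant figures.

One Planck pressure: p_P = c⁷/(ℏG²) = 4.68 × 10^113 Pa.
88 × 4.68 × 10^113 Pa = 4.12 × 10^115 Pa

4.12 × 10^115 Pa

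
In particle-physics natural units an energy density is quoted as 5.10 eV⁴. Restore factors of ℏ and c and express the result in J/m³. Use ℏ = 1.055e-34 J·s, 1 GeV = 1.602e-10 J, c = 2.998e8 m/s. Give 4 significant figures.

106.2 J/m³

[E]/[L]³ = [E]⁴/(ℏc)³; restore (ℏc)⁻³.
1 GeV⁴ → 1/(ℏc)³ × (1 GeV in J)⁴ = 2.082e37 J/m³.
Convert the energy scale: 5.10 eV⁴ = 5.10e-36 GeV⁴.
Result: 5.10e-36 × 2.082e37 = 106.2 J/m³.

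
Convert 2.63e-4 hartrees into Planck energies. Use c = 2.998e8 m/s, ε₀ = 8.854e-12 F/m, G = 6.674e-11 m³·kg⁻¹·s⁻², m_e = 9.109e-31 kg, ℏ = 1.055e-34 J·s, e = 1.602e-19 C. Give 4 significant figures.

hartree: E_h = m_e e⁴/(4πε₀ℏ)² = 4.354e-18 J
Planck energy: E_P = √(ℏc⁵/G) = 1.957e9 J
2.63e-4 × 4.354e-18 / 1.957e9 = 5.853e-31

5.853e-31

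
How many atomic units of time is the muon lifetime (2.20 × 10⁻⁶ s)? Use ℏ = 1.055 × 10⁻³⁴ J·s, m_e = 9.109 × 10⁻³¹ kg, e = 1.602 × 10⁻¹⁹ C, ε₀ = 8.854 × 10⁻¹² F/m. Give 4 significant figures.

atomic unit of time: τ_au = (4πε₀)²ℏ³/(m_e e⁴) = 2.423 × 10⁻¹⁷ s.
2.20 × 10⁻⁶ / 2.423 × 10⁻¹⁷ = 9.080 × 10¹⁰

9.080 × 10¹⁰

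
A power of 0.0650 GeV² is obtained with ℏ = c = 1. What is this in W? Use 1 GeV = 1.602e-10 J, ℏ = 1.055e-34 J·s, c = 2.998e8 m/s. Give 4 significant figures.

1.581e13 W

Power is [E]/[T] = [E]²/ℏ.
1 GeV² → 1/ℏ × (1 GeV in J)² = 2.433e14 W.
Result: 0.0650 × 2.433e14 = 1.581e13 W.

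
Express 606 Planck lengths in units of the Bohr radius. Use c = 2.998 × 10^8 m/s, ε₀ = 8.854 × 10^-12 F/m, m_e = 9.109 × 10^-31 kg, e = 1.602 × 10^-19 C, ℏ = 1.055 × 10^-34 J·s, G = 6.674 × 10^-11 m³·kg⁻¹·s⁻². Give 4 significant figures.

1.849 × 10^-22

Planck length: ℓ_P = √(ℏG/c³) = 1.616 × 10^-35 m
Bohr radius: a₀ = 4πε₀ℏ²/(m_e e²) = 5.297 × 10^-11 m
606 × 1.616 × 10^-35 / 5.297 × 10^-11 = 1.849 × 10^-22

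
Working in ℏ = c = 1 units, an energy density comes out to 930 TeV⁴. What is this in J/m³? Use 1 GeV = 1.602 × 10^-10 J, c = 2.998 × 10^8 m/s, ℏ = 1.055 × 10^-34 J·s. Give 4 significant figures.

[E]/[L]³ = [E]⁴/(ℏc)³; restore (ℏc)⁻³.
1 GeV⁴ → 1/(ℏc)³ × (1 GeV in J)⁴ = 2.082 × 10^37 J/m³.
Convert the energy scale: 930 TeV⁴ = 9.30 × 10^14 GeV⁴.
Result: 9.30 × 10^14 × 2.082 × 10^37 = 1.936 × 10^52 J/m³.

1.936 × 10^52 J/m³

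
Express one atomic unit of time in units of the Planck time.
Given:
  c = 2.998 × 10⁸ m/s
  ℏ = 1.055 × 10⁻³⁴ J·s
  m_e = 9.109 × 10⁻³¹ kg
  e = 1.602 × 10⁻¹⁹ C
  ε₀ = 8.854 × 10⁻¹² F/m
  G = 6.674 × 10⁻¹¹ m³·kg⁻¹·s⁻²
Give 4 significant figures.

atomic unit of time: τ_au = (4πε₀)²ℏ³/(m_e e⁴) = 2.423 × 10⁻¹⁷ s
Planck time: t_P = √(ℏG/c⁵) = 5.392 × 10⁻⁴⁴ s
ratio = 2.423 × 10⁻¹⁷ / 5.392 × 10⁻⁴⁴ = 4.494 × 10²⁶

4.494 × 10²⁶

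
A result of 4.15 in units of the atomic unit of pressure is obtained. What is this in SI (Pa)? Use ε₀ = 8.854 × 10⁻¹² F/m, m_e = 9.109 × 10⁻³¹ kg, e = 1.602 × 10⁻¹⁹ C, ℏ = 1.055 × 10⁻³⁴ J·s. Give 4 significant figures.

One atomic unit of pressure: P_au = E_h/a₀³ = m_e⁴e¹⁰/((4πε₀)⁵ℏ⁸) = 2.929 × 10¹³ Pa.
4.15 × 2.929 × 10¹³ Pa = 1.216 × 10¹⁴ Pa

1.216 × 10¹⁴ Pa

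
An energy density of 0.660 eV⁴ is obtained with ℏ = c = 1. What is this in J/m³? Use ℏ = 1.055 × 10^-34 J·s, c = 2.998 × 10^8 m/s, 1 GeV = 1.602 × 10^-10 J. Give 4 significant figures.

13.74 J/m³

[E]/[L]³ = [E]⁴/(ℏc)³; restore (ℏc)⁻³.
1 GeV⁴ → 1/(ℏc)³ × (1 GeV in J)⁴ = 2.082 × 10^37 J/m³.
Convert the energy scale: 0.660 eV⁴ = 6.60 × 10^-37 GeV⁴.
Result: 6.60 × 10^-37 × 2.082 × 10^37 = 13.74 J/m³.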